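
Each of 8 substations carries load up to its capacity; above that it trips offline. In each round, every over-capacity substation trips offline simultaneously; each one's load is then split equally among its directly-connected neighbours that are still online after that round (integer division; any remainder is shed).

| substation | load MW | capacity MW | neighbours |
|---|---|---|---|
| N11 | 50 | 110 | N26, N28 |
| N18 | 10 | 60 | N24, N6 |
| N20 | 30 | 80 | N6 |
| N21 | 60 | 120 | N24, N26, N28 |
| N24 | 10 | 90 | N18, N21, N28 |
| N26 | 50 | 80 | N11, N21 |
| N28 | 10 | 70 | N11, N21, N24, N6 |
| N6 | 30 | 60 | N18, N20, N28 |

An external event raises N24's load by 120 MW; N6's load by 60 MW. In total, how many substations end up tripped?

Round 1 — N24 at 130 > 90; N6 at 90 > 60. N24, N6 trip offline.
  N24 sheds 130 MW to N18, N21, N28: 43 each (1 lost).
    N18: 10+43 = 53 ≤ 60
    N21: 60+43 = 103 ≤ 120
    N28: 10+43 = 53 ≤ 70
  N6 sheds 90 MW to N18, N20, N28: 30 each.
    N18: 53+30 = 83 > 60
    N20: 30+30 = 60 ≤ 80
    N28: 53+30 = 83 > 70
Round 2 — N18, N28 trip offline.
  N18 sheds 83 MW: no online neighbours, lost.
  N28 sheds 83 MW to N11, N21: 41 each (1 lost).
    N11: 50+41 = 91 ≤ 110
    N21: 103+41 = 144 > 120
Round 3 — N21 trips offline.
  N21 sheds 144 MW to N26: 144 each.
    N26: 50+144 = 194 > 80
Round 4 — N26 trips offline.
  N26 sheds 194 MW to N11: 194 each.
    N11: 91+194 = 285 > 110
Round 5 — N11 trips offline.
  N11 sheds 285 MW: no online neighbours, lost.
No further trips.

7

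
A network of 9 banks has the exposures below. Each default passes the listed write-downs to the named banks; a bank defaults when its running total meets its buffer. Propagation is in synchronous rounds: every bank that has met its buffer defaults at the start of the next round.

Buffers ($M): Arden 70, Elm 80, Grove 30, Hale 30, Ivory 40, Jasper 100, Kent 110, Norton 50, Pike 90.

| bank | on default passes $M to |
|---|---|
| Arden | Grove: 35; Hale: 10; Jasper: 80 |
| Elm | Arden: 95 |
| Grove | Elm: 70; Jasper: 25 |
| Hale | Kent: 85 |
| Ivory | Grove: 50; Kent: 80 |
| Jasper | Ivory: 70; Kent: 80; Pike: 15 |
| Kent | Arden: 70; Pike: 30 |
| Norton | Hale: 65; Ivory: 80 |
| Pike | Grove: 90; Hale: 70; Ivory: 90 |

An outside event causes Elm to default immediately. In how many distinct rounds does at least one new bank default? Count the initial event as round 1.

6

Round 1 — Elm defaults (initial).
  Arden: +95 → 95 ≥ 70
Round 2 — Arden defaults.
  Grove: +35 → 35 ≥ 30
  Hale: +10 → 10 < 30
  Jasper: +80 → 80 < 100
Round 3 — Grove defaults.
  Jasper: +25 → 105 ≥ 100
Round 4 — Jasper defaults.
  Ivory: +70 → 70 ≥ 40
  Kent: +80 → 80 < 110
  Pike: +15 → 15 < 90
Round 5 — Ivory defaults.
  Kent: +80 → 160 ≥ 110
Round 6 — Kent defaults.
  Pike: +30 → 45 < 90
No further defaults.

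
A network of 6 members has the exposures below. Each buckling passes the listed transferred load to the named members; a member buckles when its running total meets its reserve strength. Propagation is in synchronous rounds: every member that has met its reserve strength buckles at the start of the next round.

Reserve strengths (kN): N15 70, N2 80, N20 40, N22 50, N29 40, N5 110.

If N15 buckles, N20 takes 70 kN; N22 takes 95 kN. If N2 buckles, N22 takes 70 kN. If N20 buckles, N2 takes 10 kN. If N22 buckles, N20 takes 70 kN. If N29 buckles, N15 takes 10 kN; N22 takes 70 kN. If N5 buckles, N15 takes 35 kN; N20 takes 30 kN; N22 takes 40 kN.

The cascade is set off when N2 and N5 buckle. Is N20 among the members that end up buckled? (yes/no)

Round 1 — N2, N5 buckle (initial).
  N15: +35 → 35 < 70
  N20: +30 → 30 < 40
  N22: +70+40 → 110 ≥ 50
Round 2 — N22 buckles.
  N20: +70 → 100 ≥ 40
Round 3 — N20 buckles.
No further bucklings.

yes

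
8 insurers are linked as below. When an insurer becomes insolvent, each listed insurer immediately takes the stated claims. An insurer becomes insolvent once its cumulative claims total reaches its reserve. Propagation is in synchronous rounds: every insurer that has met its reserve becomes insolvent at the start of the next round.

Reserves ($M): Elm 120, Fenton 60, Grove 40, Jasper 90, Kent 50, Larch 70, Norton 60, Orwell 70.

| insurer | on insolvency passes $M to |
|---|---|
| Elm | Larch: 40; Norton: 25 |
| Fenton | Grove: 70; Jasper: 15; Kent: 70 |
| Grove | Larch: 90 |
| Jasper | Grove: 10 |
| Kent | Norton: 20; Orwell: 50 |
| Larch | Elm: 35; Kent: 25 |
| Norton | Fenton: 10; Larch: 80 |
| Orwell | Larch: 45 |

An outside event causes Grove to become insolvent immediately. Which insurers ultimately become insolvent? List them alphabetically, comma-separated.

Grove, Larch

Round 1 — Grove becomes insolvent (initial).
  Larch: +90 → 90 ≥ 70
Round 2 — Larch becomes insolvent.
  Elm: +35 → 35 < 120
  Kent: +25 → 25 < 50
No further insolvencies.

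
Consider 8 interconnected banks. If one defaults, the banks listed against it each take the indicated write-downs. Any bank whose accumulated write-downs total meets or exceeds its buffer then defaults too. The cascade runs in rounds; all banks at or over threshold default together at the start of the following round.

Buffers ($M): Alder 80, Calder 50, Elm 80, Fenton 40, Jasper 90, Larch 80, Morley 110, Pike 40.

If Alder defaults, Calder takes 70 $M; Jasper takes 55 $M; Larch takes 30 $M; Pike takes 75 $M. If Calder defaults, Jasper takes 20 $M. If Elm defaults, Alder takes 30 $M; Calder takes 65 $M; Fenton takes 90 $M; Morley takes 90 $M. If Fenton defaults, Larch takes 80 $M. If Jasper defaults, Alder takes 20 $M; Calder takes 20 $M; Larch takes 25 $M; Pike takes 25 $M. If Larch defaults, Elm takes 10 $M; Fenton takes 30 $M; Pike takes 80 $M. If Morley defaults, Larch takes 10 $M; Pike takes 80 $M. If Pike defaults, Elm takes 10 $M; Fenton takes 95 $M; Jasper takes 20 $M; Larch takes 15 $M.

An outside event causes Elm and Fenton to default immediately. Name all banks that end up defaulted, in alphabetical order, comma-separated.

Calder, Elm, Fenton, Larch, Pike

Round 1 — Elm, Fenton default (initial).
  Alder: +30 → 30 < 80
  Calder: +65 → 65 ≥ 50
  Larch: +80 → 80 ≥ 80
  Morley: +90 → 90 < 110
Round 2 — Calder, Larch default.
  Jasper: +20 → 20 < 90
  Pike: +80 → 80 ≥ 40
Round 3 — Pike defaults.
  Jasper: +20 → 40 < 90
No further defaults.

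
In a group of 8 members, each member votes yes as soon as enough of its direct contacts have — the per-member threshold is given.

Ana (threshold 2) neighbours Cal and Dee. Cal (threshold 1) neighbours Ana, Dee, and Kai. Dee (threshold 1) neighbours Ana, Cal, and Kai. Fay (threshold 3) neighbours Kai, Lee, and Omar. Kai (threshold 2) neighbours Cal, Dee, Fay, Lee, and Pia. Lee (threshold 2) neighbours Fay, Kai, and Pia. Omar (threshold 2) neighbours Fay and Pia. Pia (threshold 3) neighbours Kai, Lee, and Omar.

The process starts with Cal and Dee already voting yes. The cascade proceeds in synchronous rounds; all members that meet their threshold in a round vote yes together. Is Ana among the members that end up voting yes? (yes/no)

yes

Round 1 — Cal, Dee vote yes (initial).
Round 2 — checking thresholds:
  Ana: 2 of 2 neighbours ≥ 2, votes yes.
  Kai: 2 of 5 neighbours ≥ 2, votes yes.
Round 3 — no new yes votes; cascade stops.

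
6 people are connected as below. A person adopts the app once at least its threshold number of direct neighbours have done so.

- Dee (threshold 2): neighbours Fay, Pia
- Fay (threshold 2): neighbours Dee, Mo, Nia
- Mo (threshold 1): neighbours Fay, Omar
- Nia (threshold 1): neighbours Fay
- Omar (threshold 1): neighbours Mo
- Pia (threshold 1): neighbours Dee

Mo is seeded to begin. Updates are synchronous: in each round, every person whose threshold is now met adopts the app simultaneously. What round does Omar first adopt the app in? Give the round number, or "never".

Round 1 — Mo adopts the app (initial).
Round 2 — checking thresholds:
  Fay: 1 of 3 neighbours < 2, below threshold.
  Omar: 1 of 1 neighbours ≥ 1, adopts the app.
Round 3 — no new adoptions; cascade stops.

2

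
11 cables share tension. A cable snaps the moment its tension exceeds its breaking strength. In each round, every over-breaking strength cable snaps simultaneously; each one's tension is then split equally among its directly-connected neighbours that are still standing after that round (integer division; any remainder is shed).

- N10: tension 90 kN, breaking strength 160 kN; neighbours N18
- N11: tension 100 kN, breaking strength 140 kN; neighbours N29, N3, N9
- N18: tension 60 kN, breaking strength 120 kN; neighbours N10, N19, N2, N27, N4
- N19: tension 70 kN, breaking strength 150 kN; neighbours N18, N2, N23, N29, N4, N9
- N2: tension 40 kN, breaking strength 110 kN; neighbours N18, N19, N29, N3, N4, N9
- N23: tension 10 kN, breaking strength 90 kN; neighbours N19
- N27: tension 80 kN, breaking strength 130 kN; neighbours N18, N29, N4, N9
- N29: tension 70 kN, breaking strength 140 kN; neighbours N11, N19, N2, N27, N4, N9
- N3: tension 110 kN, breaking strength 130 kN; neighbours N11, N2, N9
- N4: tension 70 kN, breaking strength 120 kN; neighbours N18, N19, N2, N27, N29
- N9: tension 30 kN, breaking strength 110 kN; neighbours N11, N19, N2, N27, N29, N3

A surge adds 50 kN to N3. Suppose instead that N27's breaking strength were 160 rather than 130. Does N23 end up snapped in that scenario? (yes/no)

With N27's breaking strength at 160:
Round 1 — N3 at 160 > 130. N3 snaps.
  N3 sheds 160 kN to N11, N2, N9: 53 each (1 lost).
    N11: 100+53 = 153 > 140
    N2: 40+53 = 93 ≤ 110
    N9: 30+53 = 83 ≤ 110
Round 2 — N11 snaps.
  N11 sheds 153 kN to N29, N9: 76 each (1 lost).
    N29: 70+76 = 146 > 140
    N9: 83+76 = 159 > 110
Round 3 — N29, N9 snap.
  N29 sheds 146 kN to N19, N2, N27, N4: 36 each (2 lost).
    N19: 70+36 = 106 ≤ 150
    N2: 93+36 = 129 > 110
    N27: 80+36 = 116 ≤ 160
    N4: 70+36 = 106 ≤ 120
  N9 sheds 159 kN to N19, N2, N27: 53 each.
    N19: 106+53 = 159 > 150
    N2: 129+53 = 182 > 110
    N27: 116+53 = 169 > 160
Round 4 — N19, N2, N27 snap.
  N19 sheds 159 kN to N18, N23, N4: 53 each.
    N18: 60+53 = 113 ≤ 120
    N23: 10+53 = 63 ≤ 90
    N4: 106+53 = 159 > 120
  N2 sheds 182 kN to N18, N4: 91 each.
    N18: 113+91 = 204 > 120
    N4: 159+91 = 250 > 120
  N27 sheds 169 kN to N18, N4: 84 each (1 lost).
    N18: 204+84 = 288 > 120
    N4: 250+84 = 334 > 120
Round 5 — N18, N4 snap.
  N18 sheds 288 kN to N10: 288 each.
    N10: 90+288 = 378 > 160
  N4 sheds 334 kN: no online neighbours, lost.
Round 6 — N10 snaps.
  N10 sheds 378 kN: no online neighbours, lost.
No further breaks.

no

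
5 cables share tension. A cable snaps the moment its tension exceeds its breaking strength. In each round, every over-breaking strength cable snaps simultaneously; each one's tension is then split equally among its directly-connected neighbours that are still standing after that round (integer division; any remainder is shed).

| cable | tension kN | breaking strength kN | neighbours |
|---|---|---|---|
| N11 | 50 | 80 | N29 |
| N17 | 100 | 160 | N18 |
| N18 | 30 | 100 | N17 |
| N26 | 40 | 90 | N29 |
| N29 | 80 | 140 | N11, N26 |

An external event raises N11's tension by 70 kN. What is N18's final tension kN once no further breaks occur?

Round 1 — N11 at 120 > 80. N11 snaps.
  N11 sheds 120 kN to N29: 120 each.
    N29: 80+120 = 200 > 140
Round 2 — N29 snaps.
  N29 sheds 200 kN to N26: 200 each.
    N26: 40+200 = 240 > 90
Round 3 — N26 snaps.
  N26 sheds 240 kN: no online neighbours, lost.
No further breaks.

30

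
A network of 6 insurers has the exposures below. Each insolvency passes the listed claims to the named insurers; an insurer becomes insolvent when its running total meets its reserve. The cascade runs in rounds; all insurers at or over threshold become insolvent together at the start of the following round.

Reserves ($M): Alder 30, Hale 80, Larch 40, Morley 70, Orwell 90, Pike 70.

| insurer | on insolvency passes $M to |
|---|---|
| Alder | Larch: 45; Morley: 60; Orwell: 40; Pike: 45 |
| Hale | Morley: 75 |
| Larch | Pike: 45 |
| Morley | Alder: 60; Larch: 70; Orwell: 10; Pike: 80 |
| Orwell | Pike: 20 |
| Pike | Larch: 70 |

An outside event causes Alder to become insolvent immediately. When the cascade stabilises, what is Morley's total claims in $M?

60

Round 1 — Alder becomes insolvent (initial).
  Larch: +45 → 45 ≥ 40
  Morley: +60 → 60 < 70
  Orwell: +40 → 40 < 90
  Pike: +45 → 45 < 70
Round 2 — Larch becomes insolvent.
  Pike: +45 → 90 ≥ 70
Round 3 — Pike becomes insolvent.
No further insolvencies.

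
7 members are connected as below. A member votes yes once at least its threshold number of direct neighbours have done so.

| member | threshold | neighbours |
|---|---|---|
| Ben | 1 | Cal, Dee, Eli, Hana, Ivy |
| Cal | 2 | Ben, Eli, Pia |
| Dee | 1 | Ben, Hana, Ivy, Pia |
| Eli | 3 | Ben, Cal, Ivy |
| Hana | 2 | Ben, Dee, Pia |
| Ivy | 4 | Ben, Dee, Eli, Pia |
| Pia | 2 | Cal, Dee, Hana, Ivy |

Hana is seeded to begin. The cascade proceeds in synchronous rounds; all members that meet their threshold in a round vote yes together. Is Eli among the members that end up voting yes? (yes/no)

no

Round 1 — Hana votes yes (initial).
Round 2 — checking thresholds:
  Ben: 1 of 5 neighbours ≥ 1, votes yes.
  Dee: 1 of 4 neighbours ≥ 1, votes yes.
  Pia: 1 of 4 neighbours < 2, holds.
Round 3 — checking thresholds:
  Cal: 1 of 3 neighbours < 2, holds.
  Eli: 1 of 3 neighbours < 3, holds.
  Ivy: 2 of 4 neighbours < 4, holds.
  Pia: 2 of 4 neighbours ≥ 2, votes yes.
Round 4 — checking thresholds:
  Cal: 2 of 3 neighbours ≥ 2, votes yes.
  Eli: 1 of 3 neighbours < 3, holds.
  Ivy: 3 of 4 neighbours < 4, holds.
Round 5 — no new yes votes; cascade stops.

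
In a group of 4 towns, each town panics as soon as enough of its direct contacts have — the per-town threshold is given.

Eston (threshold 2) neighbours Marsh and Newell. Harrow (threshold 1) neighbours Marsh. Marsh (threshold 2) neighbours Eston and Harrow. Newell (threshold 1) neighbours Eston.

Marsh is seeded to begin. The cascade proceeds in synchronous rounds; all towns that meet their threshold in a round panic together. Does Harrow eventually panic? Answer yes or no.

Round 1 — Marsh panics (initial).
Round 2 — checking thresholds:
  Eston: 1 of 2 neighbours < 2, below threshold.
  Harrow: 1 of 1 neighbours ≥ 1, panics.
Round 3 — no new panics; cascade stops.

yes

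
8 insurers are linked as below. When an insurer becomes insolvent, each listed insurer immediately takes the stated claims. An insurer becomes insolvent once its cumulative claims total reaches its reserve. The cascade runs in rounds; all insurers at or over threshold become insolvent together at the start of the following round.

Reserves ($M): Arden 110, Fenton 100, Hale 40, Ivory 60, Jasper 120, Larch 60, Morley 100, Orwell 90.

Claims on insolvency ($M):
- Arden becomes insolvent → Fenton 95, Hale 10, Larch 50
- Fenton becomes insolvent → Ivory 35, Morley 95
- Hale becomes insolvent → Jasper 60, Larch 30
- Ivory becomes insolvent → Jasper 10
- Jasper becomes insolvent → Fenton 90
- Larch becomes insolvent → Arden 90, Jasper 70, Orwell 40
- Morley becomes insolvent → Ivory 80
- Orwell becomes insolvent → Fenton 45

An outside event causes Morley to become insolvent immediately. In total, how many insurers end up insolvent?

2

Round 1 — Morley becomes insolvent (initial).
  Ivory: +80 → 80 ≥ 60
Round 2 — Ivory becomes insolvent.
  Jasper: +10 → 10 < 120
No further insolvencies.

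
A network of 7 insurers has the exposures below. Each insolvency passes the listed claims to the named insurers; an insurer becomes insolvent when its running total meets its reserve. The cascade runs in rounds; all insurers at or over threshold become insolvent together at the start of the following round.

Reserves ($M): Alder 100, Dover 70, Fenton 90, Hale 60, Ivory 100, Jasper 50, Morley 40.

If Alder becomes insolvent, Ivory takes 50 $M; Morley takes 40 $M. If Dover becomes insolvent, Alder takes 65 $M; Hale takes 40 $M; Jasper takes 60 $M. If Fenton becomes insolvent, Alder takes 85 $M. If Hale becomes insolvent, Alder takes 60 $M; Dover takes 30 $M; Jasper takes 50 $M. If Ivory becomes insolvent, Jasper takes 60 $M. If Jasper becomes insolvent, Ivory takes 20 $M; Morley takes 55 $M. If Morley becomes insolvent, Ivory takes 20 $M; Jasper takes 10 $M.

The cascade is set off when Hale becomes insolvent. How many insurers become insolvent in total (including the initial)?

Round 1 — Hale becomes insolvent (initial).
  Alder: +60 → 60 < 100
  Dover: +30 → 30 < 70
  Jasper: +50 → 50 ≥ 50
Round 2 — Jasper becomes insolvent.
  Ivory: +20 → 20 < 100
  Morley: +55 → 55 ≥ 40
Round 3 — Morley becomes insolvent.
  Ivory: +20 → 40 < 100
No further insolvencies.

3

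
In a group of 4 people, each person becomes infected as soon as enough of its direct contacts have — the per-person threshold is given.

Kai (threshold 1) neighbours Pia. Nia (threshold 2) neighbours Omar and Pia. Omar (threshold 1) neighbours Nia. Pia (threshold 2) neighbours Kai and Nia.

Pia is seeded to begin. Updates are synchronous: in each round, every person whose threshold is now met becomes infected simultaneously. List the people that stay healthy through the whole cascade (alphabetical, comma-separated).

Round 1 — Pia becomes infected (initial).
Round 2 — checking thresholds:
  Kai: 1 of 1 neighbours ≥ 1, becomes infected.
  Nia: 1 of 2 neighbours < 2, below threshold.
Round 3 — no new infections; cascade stops.

Nia, Omar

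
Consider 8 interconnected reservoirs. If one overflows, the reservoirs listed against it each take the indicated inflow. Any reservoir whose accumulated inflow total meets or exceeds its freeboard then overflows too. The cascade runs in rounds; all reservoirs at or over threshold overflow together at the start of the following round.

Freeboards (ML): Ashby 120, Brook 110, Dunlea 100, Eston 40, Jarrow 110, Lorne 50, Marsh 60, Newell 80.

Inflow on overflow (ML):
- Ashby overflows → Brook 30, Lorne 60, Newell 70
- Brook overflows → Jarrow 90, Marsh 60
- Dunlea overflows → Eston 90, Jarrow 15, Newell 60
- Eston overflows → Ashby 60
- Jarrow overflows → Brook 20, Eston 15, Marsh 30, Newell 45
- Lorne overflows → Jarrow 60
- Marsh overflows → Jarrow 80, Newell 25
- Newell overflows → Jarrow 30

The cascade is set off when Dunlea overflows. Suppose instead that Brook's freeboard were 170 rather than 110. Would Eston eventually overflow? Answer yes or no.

yes

With Brook's freeboard at 170:
Round 1 — Dunlea overflows (initial).
  Eston: +90 → 90 ≥ 40
  Jarrow: +15 → 15 < 110
  Newell: +60 → 60 < 80
Round 2 — Eston overflows.
  Ashby: +60 → 60 < 120
No further overflows.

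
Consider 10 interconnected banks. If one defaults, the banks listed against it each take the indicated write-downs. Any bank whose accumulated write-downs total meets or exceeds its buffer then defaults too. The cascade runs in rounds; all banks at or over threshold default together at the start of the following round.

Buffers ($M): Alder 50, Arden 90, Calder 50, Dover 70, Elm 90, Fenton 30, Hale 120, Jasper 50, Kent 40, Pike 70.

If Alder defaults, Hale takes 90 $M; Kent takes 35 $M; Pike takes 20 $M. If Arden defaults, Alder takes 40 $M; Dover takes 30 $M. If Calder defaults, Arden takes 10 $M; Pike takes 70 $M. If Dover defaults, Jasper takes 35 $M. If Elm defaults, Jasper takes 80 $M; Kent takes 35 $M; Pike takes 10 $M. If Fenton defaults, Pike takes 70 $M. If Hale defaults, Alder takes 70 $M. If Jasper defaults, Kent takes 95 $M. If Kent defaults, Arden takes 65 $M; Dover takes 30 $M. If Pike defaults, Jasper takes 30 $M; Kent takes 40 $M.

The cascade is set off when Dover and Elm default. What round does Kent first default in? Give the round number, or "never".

3

Round 1 — Dover, Elm default (initial).
  Jasper: +35+80 → 115 ≥ 50
  Kent: +35 → 35 < 40
  Pike: +10 → 10 < 70
Round 2 — Jasper defaults.
  Kent: +95 → 130 ≥ 40
Round 3 — Kent defaults.
  Arden: +65 → 65 < 90
No further defaults.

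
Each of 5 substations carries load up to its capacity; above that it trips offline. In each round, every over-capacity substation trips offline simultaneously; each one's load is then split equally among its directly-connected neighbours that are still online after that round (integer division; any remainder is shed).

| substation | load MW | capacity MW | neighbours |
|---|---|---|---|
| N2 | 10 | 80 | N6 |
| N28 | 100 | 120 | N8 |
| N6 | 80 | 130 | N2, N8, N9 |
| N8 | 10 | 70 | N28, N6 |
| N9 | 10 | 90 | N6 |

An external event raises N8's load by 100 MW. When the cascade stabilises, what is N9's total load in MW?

77

Round 1 — N8 at 110 > 70. N8 trips offline.
  N8 sheds 110 MW to N28, N6: 55 each.
    N28: 100+55 = 155 > 120
    N6: 80+55 = 135 > 130
Round 2 — N28, N6 trip offline.
  N28 sheds 155 MW: no online neighbours, lost.
  N6 sheds 135 MW to N2, N9: 67 each (1 lost).
    N2: 10+67 = 77 ≤ 80
    N9: 10+67 = 77 ≤ 90
No further trips.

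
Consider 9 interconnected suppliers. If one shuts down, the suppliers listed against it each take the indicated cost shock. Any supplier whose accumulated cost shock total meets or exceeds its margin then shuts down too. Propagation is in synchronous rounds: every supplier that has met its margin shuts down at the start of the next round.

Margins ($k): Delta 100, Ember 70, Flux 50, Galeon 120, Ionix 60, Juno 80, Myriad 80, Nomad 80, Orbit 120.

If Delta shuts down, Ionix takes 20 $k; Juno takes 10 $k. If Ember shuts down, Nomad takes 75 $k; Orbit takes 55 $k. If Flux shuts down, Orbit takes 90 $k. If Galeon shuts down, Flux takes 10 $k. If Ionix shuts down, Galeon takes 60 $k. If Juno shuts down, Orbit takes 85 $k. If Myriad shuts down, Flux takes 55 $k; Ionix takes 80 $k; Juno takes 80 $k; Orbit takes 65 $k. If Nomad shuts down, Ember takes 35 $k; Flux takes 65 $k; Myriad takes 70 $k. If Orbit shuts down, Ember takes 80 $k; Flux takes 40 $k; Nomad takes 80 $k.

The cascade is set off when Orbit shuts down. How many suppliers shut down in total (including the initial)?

4

Round 1 — Orbit shuts down (initial).
  Ember: +80 → 80 ≥ 70
  Flux: +40 → 40 < 50
  Nomad: +80 → 80 ≥ 80
Round 2 — Ember, Nomad shut down.
  Flux: +65 → 105 ≥ 50
  Myriad: +70 → 70 < 80
Round 3 — Flux shuts down.
No further shutdowns.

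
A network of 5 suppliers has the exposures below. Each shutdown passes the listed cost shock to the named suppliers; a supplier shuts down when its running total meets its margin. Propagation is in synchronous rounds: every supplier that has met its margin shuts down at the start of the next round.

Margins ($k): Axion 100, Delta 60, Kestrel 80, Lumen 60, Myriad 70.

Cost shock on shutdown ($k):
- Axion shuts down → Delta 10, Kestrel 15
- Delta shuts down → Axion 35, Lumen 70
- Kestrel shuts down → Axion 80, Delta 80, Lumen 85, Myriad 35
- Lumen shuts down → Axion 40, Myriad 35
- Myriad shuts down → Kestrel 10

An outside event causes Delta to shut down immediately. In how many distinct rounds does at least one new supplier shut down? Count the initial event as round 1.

Round 1 — Delta shuts down (initial).
  Axion: +35 → 35 < 100
  Lumen: +70 → 70 ≥ 60
Round 2 — Lumen shuts down.
  Axion: +40 → 75 < 100
  Myriad: +35 → 35 < 70
No further shutdowns.

2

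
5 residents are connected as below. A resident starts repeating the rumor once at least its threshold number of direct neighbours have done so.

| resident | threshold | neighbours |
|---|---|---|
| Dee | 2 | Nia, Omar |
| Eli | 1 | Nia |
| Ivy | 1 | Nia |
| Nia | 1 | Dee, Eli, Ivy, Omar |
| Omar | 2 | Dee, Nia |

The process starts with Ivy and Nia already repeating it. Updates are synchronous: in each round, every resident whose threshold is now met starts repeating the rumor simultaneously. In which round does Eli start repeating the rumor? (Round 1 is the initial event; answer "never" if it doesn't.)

2

Round 1 — Ivy, Nia start repeating the rumor (initial).
Round 2 — checking thresholds:
  Dee: 1 of 2 neighbours < 2, below threshold.
  Eli: 1 of 1 neighbours ≥ 1, starts repeating the rumor.
  Omar: 1 of 2 neighbours < 2, below threshold.
Round 3 — no new spreads; cascade stops.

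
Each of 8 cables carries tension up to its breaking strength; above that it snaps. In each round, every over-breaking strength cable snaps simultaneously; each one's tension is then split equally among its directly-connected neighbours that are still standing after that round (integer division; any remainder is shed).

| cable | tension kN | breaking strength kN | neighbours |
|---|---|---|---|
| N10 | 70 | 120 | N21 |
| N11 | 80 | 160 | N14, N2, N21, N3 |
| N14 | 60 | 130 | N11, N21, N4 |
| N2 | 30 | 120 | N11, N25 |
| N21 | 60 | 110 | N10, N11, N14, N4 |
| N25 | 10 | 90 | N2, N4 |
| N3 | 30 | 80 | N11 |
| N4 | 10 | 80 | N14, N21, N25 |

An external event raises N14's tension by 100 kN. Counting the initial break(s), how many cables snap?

Round 1 — N14 at 160 > 130. N14 snaps.
  N14 sheds 160 kN to N11, N21, N4: 53 each (1 lost).
    N11: 80+53 = 133 ≤ 160
    N21: 60+53 = 113 > 110
    N4: 10+53 = 63 ≤ 80
Round 2 — N21 snaps.
  N21 sheds 113 kN to N10, N11, N4: 37 each (2 lost).
    N10: 70+37 = 107 ≤ 120
    N11: 133+37 = 170 > 160
    N4: 63+37 = 100 > 80
Round 3 — N11, N4 snap.
  N11 sheds 170 kN to N2, N3: 85 each.
    N2: 30+85 = 115 ≤ 120
    N3: 30+85 = 115 > 80
  N4 sheds 100 kN to N25: 100 each.
    N25: 10+100 = 110 > 90
Round 4 — N25, N3 snap.
  N25 sheds 110 kN to N2: 110 each.
    N2: 115+110 = 225 > 120
  N3 sheds 115 kN: no online neighbours, lost.
Round 5 — N2 snaps.
  N2 sheds 225 kN: no online neighbours, lost.
No further breaks.

7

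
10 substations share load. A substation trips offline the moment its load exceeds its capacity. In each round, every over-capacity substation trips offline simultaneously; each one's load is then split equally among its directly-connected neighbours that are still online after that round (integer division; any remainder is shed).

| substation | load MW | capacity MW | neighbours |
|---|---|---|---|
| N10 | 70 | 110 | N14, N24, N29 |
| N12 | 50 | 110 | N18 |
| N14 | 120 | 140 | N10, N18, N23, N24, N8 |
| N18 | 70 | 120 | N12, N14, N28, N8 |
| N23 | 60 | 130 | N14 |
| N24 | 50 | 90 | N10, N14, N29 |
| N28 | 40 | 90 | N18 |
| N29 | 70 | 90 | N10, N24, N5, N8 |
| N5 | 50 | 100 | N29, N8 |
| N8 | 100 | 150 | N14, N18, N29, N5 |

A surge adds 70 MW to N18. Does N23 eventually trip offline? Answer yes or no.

Round 1 — N18 at 140 > 120. N18 trips offline.
  N18 sheds 140 MW to N12, N14, N28, N8: 35 each.
    N12: 50+35 = 85 ≤ 110
    N14: 120+35 = 155 > 140
    N28: 40+35 = 75 ≤ 90
    N8: 100+35 = 135 ≤ 150
Round 2 — N14 trips offline.
  N14 sheds 155 MW to N10, N23, N24, N8: 38 each (3 lost).
    N10: 70+38 = 108 ≤ 110
    N23: 60+38 = 98 ≤ 130
    N24: 50+38 = 88 ≤ 90
    N8: 135+38 = 173 > 150
Round 3 — N8 trips offline.
  N8 sheds 173 MW to N29, N5: 86 each (1 lost).
    N29: 70+86 = 156 > 90
    N5: 50+86 = 136 > 100
Round 4 — N29, N5 trip offline.
  N29 sheds 156 MW to N10, N24: 78 each.
    N10: 108+78 = 186 > 110
    N24: 88+78 = 166 > 90
  N5 sheds 136 MW: no online neighbours, lost.
Round 5 — N10, N24 trip offline.
  N10 sheds 186 MW: no online neighbours, lost.
  N24 sheds 166 MW: no online neighbours, lost.
No further trips.

no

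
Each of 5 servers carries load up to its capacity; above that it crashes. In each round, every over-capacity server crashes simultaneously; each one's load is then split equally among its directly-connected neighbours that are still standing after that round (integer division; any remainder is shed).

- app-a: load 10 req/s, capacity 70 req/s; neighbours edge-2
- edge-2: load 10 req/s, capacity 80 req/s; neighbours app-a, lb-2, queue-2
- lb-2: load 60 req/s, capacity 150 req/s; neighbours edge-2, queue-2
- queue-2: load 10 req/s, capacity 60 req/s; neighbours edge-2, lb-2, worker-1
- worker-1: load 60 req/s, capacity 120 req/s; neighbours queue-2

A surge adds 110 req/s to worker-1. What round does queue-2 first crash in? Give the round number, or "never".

Round 1 — worker-1 at 170 > 120. worker-1 crashes.
  worker-1 sheds 170 req/s to queue-2: 170 each.
    queue-2: 10+170 = 180 > 60
Round 2 — queue-2 crashes.
  queue-2 sheds 180 req/s to edge-2, lb-2: 90 each.
    edge-2: 10+90 = 100 > 80
    lb-2: 60+90 = 150 ≤ 150
Round 3 — edge-2 crashes.
  edge-2 sheds 100 req/s to app-a, lb-2: 50 each.
    app-a: 10+50 = 60 ≤ 70
    lb-2: 150+50 = 200 > 150
Round 4 — lb-2 crashes.
  lb-2 sheds 200 req/s: no online neighbours, lost.
No further crashes.

2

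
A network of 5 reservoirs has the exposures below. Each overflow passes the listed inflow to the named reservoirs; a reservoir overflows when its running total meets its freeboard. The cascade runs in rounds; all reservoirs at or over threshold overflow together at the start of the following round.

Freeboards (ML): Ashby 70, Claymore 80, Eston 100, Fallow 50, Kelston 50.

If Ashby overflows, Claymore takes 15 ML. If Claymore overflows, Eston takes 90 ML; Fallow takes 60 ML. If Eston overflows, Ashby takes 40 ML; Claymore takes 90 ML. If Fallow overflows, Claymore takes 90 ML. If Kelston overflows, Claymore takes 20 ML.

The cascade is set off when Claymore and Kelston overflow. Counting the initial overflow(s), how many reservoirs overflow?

Round 1 — Claymore, Kelston overflow (initial).
  Eston: +90 → 90 < 100
  Fallow: +60 → 60 ≥ 50
Round 2 — Fallow overflows.
No further overflows.

3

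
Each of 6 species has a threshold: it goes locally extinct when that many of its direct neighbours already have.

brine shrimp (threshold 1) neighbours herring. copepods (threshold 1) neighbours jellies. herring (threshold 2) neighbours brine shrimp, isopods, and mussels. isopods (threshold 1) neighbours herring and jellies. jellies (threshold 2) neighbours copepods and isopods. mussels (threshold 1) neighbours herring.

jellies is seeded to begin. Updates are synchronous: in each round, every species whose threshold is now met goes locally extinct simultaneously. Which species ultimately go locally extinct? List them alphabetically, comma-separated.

Round 1 — jellies goes locally extinct (initial).
Round 2 — checking thresholds:
  copepods: 1 of 1 neighbours ≥ 1, goes locally extinct.
  isopods: 1 of 2 neighbours ≥ 1, goes locally extinct.
Round 3 — no new extinctions; cascade stops.

copepods, isopods, jellies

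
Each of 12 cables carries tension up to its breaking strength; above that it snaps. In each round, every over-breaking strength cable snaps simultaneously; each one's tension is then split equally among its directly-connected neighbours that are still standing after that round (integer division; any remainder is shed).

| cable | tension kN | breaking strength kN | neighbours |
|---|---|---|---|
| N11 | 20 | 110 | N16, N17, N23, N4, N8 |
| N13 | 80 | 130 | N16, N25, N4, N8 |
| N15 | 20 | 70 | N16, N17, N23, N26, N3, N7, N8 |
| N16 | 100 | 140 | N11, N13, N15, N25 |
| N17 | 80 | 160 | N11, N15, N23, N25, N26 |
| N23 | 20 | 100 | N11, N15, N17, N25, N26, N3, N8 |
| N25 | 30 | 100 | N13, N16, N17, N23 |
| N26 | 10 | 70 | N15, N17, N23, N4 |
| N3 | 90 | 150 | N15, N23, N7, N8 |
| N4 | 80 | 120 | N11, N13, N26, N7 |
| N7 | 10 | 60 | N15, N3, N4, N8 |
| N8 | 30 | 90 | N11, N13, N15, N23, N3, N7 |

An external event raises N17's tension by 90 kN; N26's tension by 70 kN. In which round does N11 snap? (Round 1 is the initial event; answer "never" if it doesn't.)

never

Round 1 — N17 at 170 > 160; N26 at 80 > 70. N17, N26 snap.
  N17 sheds 170 kN to N11, N15, N23, N25: 42 each (2 lost).
    N11: 20+42 = 62 ≤ 110
    N15: 20+42 = 62 ≤ 70
    N23: 20+42 = 62 ≤ 100
    N25: 30+42 = 72 ≤ 100
  N26 sheds 80 kN to N15, N23, N4: 26 each (2 lost).
    N15: 62+26 = 88 > 70
    N23: 62+26 = 88 ≤ 100
    N4: 80+26 = 106 ≤ 120
Round 2 — N15 snaps.
  N15 sheds 88 kN to N16, N23, N3, N7, N8: 17 each (3 lost).
    N16: 100+17 = 117 ≤ 140
    N23: 88+17 = 105 > 100
    N3: 90+17 = 107 ≤ 150
    N7: 10+17 = 27 ≤ 60
    N8: 30+17 = 47 ≤ 90
Round 3 — N23 snaps.
  N23 sheds 105 kN to N11, N25, N3, N8: 26 each (1 lost).
    N11: 62+26 = 88 ≤ 110
    N25: 72+26 = 98 ≤ 100
    N3: 107+26 = 133 ≤ 150
    N8: 47+26 = 73 ≤ 90
No further breaks.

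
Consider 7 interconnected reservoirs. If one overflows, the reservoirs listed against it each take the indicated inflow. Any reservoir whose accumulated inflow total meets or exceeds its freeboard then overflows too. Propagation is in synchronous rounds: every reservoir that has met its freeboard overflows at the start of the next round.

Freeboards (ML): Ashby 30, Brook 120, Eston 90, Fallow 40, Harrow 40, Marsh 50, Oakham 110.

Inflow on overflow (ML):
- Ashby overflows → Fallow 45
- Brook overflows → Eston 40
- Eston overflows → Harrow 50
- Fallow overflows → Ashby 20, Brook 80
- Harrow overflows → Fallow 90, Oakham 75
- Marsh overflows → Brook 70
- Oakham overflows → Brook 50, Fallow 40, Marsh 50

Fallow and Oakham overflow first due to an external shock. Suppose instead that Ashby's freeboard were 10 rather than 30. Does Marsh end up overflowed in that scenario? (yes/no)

yes

With Ashby's freeboard at 10:
Round 1 — Fallow, Oakham overflow (initial).
  Ashby: +20 → 20 ≥ 10
  Brook: +80+50 → 130 ≥ 120
  Marsh: +50 → 50 ≥ 50
Round 2 — Ashby, Brook, Marsh overflow.
  Eston: +40 → 40 < 90
No further overflows.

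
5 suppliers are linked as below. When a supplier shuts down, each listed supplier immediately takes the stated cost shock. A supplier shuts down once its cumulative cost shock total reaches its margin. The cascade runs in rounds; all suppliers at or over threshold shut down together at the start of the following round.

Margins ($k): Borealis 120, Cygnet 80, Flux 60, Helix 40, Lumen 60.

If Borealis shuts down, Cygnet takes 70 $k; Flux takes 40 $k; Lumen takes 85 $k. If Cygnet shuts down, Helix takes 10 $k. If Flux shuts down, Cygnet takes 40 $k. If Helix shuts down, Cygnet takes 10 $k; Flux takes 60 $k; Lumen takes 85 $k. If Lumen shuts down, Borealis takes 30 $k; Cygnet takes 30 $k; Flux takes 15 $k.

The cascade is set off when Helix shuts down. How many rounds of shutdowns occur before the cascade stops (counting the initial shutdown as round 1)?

3

Round 1 — Helix shuts down (initial).
  Cygnet: +10 → 10 < 80
  Flux: +60 → 60 ≥ 60
  Lumen: +85 → 85 ≥ 60
Round 2 — Flux, Lumen shut down.
  Borealis: +30 → 30 < 120
  Cygnet: +40+30 → 80 ≥ 80
Round 3 — Cygnet shuts down.
No further shutdowns.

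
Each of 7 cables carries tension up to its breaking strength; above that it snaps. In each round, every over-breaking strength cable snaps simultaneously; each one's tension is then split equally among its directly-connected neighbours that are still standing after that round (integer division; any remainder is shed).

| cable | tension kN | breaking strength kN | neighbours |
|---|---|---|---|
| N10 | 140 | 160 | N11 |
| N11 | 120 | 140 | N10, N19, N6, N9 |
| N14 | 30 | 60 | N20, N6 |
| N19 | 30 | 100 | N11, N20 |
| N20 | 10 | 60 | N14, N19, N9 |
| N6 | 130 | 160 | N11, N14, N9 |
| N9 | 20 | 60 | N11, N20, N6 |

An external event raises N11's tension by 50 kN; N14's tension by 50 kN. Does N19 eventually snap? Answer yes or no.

yes

Round 1 — N11 at 170 > 140; N14 at 80 > 60. N11, N14 snap.
  N11 sheds 170 kN to N10, N19, N6, N9: 42 each (2 lost).
    N10: 140+42 = 182 > 160
    N19: 30+42 = 72 ≤ 100
    N6: 130+42 = 172 > 160
    N9: 20+42 = 62 > 60
  N14 sheds 80 kN to N20, N6: 40 each.
    N20: 10+40 = 50 ≤ 60
    N6: 172+40 = 212 > 160
Round 2 — N10, N6, N9 snap.
  N10 sheds 182 kN: no online neighbours, lost.
  N6 sheds 212 kN: no online neighbours, lost.
  N9 sheds 62 kN to N20: 62 each.
    N20: 50+62 = 112 > 60
Round 3 — N20 snaps.
  N20 sheds 112 kN to N19: 112 each.
    N19: 72+112 = 184 > 100
Round 4 — N19 snaps.
  N19 sheds 184 kN: no online neighbours, lost.
No further breaks.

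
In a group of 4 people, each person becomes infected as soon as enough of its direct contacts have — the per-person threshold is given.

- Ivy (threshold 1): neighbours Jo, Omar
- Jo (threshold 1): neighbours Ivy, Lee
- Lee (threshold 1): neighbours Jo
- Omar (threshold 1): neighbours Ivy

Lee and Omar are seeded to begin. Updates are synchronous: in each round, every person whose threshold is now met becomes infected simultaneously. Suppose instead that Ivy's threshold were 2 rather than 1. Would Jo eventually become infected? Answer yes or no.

With Ivy's threshold at 2:
Round 1 — Lee, Omar become infected (initial).
Round 2 — checking thresholds:
  Ivy: 1 of 2 neighbours < 2, below threshold.
  Jo: 1 of 2 neighbours ≥ 1, becomes infected.
Round 3 — checking thresholds:
  Ivy: 2 of 2 neighbours ≥ 2, becomes infected.
Round 4 — no new infections; cascade stops.

yes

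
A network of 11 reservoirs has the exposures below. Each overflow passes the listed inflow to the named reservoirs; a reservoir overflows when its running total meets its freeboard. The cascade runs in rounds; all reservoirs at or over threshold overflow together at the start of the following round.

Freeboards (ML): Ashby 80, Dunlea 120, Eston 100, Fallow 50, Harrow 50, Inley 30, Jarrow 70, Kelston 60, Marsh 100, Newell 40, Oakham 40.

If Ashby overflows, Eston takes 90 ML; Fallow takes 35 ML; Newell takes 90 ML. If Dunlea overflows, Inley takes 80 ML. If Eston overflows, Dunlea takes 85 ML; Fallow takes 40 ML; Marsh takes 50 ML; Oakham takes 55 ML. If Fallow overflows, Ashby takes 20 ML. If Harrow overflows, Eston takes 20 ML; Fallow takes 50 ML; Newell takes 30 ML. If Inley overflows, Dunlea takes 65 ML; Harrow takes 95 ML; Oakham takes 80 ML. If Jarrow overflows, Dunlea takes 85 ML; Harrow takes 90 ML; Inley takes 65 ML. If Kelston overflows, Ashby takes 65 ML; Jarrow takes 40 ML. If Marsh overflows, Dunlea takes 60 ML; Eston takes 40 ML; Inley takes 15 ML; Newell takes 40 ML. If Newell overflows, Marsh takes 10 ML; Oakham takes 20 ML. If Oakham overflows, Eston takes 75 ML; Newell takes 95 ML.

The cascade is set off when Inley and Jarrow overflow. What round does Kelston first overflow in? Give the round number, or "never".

never

Round 1 — Inley, Jarrow overflow (initial).
  Dunlea: +65+85 → 150 ≥ 120
  Harrow: +95+90 → 185 ≥ 50
  Oakham: +80 → 80 ≥ 40
Round 2 — Dunlea, Harrow, Oakham overflow.
  Eston: +20+75 → 95 < 100
  Fallow: +50 → 50 ≥ 50
  Newell: +30+95 → 125 ≥ 40
Round 3 — Fallow, Newell overflow.
  Ashby: +20 → 20 < 80
  Marsh: +10 → 10 < 100
No further overflows.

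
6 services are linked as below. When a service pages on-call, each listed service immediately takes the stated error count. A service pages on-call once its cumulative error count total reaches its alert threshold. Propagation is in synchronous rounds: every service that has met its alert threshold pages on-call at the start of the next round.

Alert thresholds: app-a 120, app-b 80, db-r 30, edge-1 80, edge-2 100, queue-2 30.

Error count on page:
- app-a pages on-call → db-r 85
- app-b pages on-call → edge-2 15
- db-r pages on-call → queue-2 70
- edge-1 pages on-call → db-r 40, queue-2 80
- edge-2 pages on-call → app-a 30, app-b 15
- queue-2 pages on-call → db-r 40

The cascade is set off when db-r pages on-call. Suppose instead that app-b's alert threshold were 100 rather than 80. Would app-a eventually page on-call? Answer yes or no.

With app-b's alert threshold at 100:
Round 1 — db-r pages on-call (initial).
  queue-2: +70 → 70 ≥ 30
Round 2 — queue-2 pages on-call.
No further pages.

no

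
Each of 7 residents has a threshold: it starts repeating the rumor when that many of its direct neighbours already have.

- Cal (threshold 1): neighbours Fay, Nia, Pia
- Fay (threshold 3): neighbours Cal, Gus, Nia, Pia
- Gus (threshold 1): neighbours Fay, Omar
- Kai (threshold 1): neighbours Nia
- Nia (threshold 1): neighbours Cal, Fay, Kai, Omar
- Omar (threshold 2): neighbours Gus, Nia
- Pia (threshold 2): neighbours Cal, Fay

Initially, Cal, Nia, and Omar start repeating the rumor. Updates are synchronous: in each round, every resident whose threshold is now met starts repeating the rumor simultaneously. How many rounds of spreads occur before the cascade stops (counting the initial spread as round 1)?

Round 1 — Cal, Nia, Omar start repeating the rumor (initial).
Round 2 — checking thresholds:
  Fay: 2 of 4 neighbours < 3, below threshold.
  Gus: 1 of 2 neighbours ≥ 1, starts repeating the rumor.
  Kai: 1 of 1 neighbours ≥ 1, starts repeating the rumor.
  Pia: 1 of 2 neighbours < 2, below threshold.
Round 3 — checking thresholds:
  Fay: 3 of 4 neighbours ≥ 3, starts repeating the rumor.
  Pia: 1 of 2 neighbours < 2, below threshold.
Round 4 — checking thresholds:
  Pia: 2 of 2 neighbours ≥ 2, starts repeating the rumor.
Round 5 — no new spreads; cascade stops.

4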